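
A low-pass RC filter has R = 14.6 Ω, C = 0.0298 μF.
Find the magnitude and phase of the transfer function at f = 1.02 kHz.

Step 1 — Angular frequency: ω = 2π·1020 = 6409 rad/s.
Step 2 — Transfer function: H(jω) = 1/(1 + jωRC).
Step 3 — Denominator: 1 + jωRC = 1 + j·6409·14.6·2.98e-08 = 1 + j0.002788.
Step 4 — H = 1 - j0.002788.
Step 5 — Magnitude: |H| = 1 (-0.0 dB); phase: φ = -0.2°.

|H| = 1 (-0.0 dB), φ = -0.2°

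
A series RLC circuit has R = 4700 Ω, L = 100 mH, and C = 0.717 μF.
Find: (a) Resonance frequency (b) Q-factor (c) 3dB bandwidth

Step 1 — Resonance condition Im(Z)=0 gives ω₀ = 1/√(LC).
Step 2 — ω₀ = 1/√(0.1·7.17e-07) = 3735 rad/s.
Step 3 — f₀ = ω₀/(2π) = 594.4 Hz.
Step 4 — Series Q: Q = ω₀L/R = 3735·0.1/4700 = 0.07946.
Step 5 — 3dB bandwidth: Δω = ω₀/Q = 4.7e+04 rad/s; BW = Δω/(2π) = 7480 Hz.

(a) f₀ = 594.4 Hz  (b) Q = 0.07946  (c) BW = 7480 Hz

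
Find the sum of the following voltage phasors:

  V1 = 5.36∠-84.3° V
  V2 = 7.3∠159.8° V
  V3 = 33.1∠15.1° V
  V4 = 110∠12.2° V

Step 1 — Convert each phasor to rectangular form:
  V1 = 5.36·(cos(-84.3°) + j·sin(-84.3°)) = 0.5324 - j5.333 V
  V2 = 7.3·(cos(159.8°) + j·sin(159.8°)) = -6.851 + j2.521 V
  V3 = 33.1·(cos(15.1°) + j·sin(15.1°)) = 31.96 + j8.623 V
  V4 = 110·(cos(12.2°) + j·sin(12.2°)) = 107.5 + j23.25 V
Step 2 — Sum components: V_total = 133.2 + j29.06 V.
Step 3 — Convert to polar: |V_total| = 136.3 V, ∠V_total = 12.3°.

V_total = 136.3∠12.3° V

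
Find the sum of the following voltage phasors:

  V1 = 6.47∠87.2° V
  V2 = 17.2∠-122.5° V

Step 1 — Convert each phasor to rectangular form:
  V1 = 6.47·(cos(87.2°) + j·sin(87.2°)) = 0.3161 + j6.462 V
  V2 = 17.2·(cos(-122.5°) + j·sin(-122.5°)) = -9.242 - j14.51 V
Step 2 — Sum components: V_total = -8.925 - j8.044 V.
Step 3 — Convert to polar: |V_total| = 12.02 V, ∠V_total = -138.0°.

V_total = 12.02∠-138.0° V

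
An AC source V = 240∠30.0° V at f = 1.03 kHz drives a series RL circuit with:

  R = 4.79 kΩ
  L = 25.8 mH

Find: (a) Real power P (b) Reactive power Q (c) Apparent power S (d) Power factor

Step 1 — Angular frequency: ω = 2π·f = 2π·1030 = 6472 rad/s.
Step 2 — Component impedances:
  R: Z = R = 4790 Ω
  L: Z = jωL = j·6472·0.0258 = 0 + j167 Ω
Step 3 — Series combination: Z_total = R + L = 4790 + j167 Ω = 4793∠2.0° Ω.
Step 4 — Source phasor: V = 240∠30.0° V = 207.8 + j120 V.
Step 5 — Current: I = V / Z = 0.04421 + j0.02351 A = 0.05007∠28.0° A.
Step 6 — Complex power: S = V·I* = 12.01 + j0.4187 VA.
Step 7 — Real power: P = Re(S) = 12.01 W.
Step 8 — Reactive power: Q = Im(S) = 0.4187 VAR.
Step 9 — Apparent power: |S| = 12.02 VA.
Step 10 — Power factor: PF = P/|S| = 0.9994 (lagging).

(a) P = 12.01 W  (b) Q = 0.4187 VAR  (c) S = 12.02 VA  (d) PF = 0.9994 (lagging)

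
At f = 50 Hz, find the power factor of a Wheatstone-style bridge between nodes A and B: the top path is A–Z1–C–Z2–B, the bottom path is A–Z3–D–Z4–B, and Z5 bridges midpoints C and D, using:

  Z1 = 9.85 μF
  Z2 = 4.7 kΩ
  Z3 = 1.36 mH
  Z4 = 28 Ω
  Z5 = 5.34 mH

Step 1 — Angular frequency: ω = 2π·f = 2π·50 = 314.2 rad/s.
Step 2 — Component impedances:
  Z1: Z = 1/(jωC) = -j/(ω·C) = 0 - j323.2 Ω
  Z2: Z = R = 4700 Ω
  Z3: Z = jωL = j·314.2·0.00136 = 0 + j0.4273 Ω
  Z4: Z = R = 28 Ω
  Z5: Z = jωL = j·314.2·0.00534 = 0 + j1.678 Ω
Step 3 — Bridge requires nodal analysis (the Z5 bridge couples midpoints C and D, so the two paths cannot be reduced to a simple series/parallel combination). Setting node B to ground and injecting 1 A at node A, the 3-node admittance system at A, C, D solves to V_A = Z_AB = 27.83 + j0.4279 Ω = 27.84∠0.9° Ω.
Step 4 — Power factor: PF = cos(φ) = Re(Z)/|Z| = 27.834/27.837 = 0.9999.
Step 5 — Type: Im(Z) = 0.4279 ⇒ lagging (phase φ = 0.9°).

PF = 0.9999 (lagging, φ = 0.9°)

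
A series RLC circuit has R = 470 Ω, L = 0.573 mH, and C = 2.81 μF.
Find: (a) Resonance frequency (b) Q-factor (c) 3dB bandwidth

Step 1 — Resonance: ω₀ = 1/√(LC) = 1/√(0.000573·2.81e-06) = 2.492e+04 rad/s.
Step 2 — f₀ = ω₀/(2π) = 3966 Hz.
Step 3 — Series Q: Q = ω₀L/R = 2.492e+04·0.000573/470 = 0.03038.
Step 4 — Bandwidth: Δω = ω₀/Q = 8.202e+05 rad/s; BW = Δω/(2π) = 1.305e+05 Hz.

(a) f₀ = 3966 Hz  (b) Q = 0.03038  (c) BW = 1.305e+05 Hz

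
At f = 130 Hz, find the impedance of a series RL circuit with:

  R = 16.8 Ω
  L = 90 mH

Step 1 — Angular frequency: ω = 2π·f = 2π·130 = 816.8 rad/s.
Step 2 — Component impedances:
  R: Z = R = 16.8 Ω
  L: Z = jωL = j·816.8·0.09 = 0 + j73.51 Ω
Step 3 — Series combination: Z_total = R + L = 16.8 + j73.51 Ω = 75.41∠77.1° Ω.

Z = 16.8 + j73.51 Ω = 75.41∠77.1° Ω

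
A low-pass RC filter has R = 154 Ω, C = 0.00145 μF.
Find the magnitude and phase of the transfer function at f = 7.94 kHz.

Step 1 — Angular frequency: ω = 2π·7940 = 4.989e+04 rad/s.
Step 2 — Transfer function: H(jω) = 1/(1 + jωRC).
Step 3 — Denominator: 1 + jωRC = 1 + j·4.989e+04·154·1.45e-09 = 1 + j0.01114.
Step 4 — H = 0.9999 - j0.01114.
Step 5 — Magnitude: |H| = 0.9999 (-0.0 dB); phase: φ = -0.6°.

|H| = 0.9999 (-0.0 dB), φ = -0.6°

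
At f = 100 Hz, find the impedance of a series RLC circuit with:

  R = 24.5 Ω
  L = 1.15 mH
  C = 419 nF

Step 1 — Angular frequency: ω = 2π·f = 2π·100 = 628.3 rad/s.
Step 2 — Component impedances:
  R: Z = R = 24.5 Ω
  L: Z = jωL = j·628.3·0.00115 = 0 + j0.7226 Ω
  C: Z = 1/(jωC) = -j/(ω·C) = 0 - j3798 Ω
Step 3 — Series combination: Z_total = R + L + C = 24.5 - j3798 Ω = 3798∠-89.6° Ω.

Z = 24.5 - j3798 Ω = 3798∠-89.6° Ω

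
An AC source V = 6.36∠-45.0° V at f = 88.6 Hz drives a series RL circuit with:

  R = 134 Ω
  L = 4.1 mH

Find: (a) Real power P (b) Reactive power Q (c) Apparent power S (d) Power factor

Step 1 — Angular frequency: ω = 2π·f = 2π·88.6 = 556.7 rad/s.
Step 2 — Component impedances:
  R: Z = R = 134 Ω
  L: Z = jωL = j·556.7·0.0041 = 0 + j2.282 Ω
Step 3 — Series combination: Z_total = R + L = 134 + j2.282 Ω = 134∠1.0° Ω.
Step 4 — Source phasor: V = 6.36∠-45.0° V = 4.497 - j4.497 V.
Step 5 — Current: I = V / Z = 0.03298 - j0.03412 A = 0.04746∠-46.0° A.
Step 6 — Complex power: S = V·I* = 0.3018 + j0.00514 VA.
Step 7 — Real power: P = Re(S) = 0.3018 W.
Step 8 — Reactive power: Q = Im(S) = 0.00514 VAR.
Step 9 — Apparent power: |S| = 0.3018 VA.
Step 10 — Power factor: PF = P/|S| = 0.9999 (lagging).

(a) P = 0.3018 W  (b) Q = 0.00514 VAR  (c) S = 0.3018 VA  (d) PF = 0.9999 (lagging)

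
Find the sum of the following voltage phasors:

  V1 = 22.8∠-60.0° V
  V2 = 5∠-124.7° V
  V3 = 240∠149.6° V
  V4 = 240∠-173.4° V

Step 1 — Convert each phasor to rectangular form:
  V1 = 22.8·(cos(-60.0°) + j·sin(-60.0°)) = 11.4 - j19.75 V
  V2 = 5·(cos(-124.7°) + j·sin(-124.7°)) = -2.846 - j4.111 V
  V3 = 240·(cos(149.6°) + j·sin(149.6°)) = -207 + j121.4 V
  V4 = 240·(cos(-173.4°) + j·sin(-173.4°)) = -238.4 - j27.58 V
Step 2 — Sum components: V_total = -436.9 + j70.01 V.
Step 3 — Convert to polar: |V_total| = 442.4 V, ∠V_total = 170.9°.

V_total = 442.4∠170.9° V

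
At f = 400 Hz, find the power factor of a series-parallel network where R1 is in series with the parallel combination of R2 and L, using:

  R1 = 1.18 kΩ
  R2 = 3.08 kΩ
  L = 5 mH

Step 1 — Angular frequency: ω = 2π·f = 2π·400 = 2513 rad/s.
Step 2 — Component impedances:
  R1: Z = R = 1180 Ω
  R2: Z = R = 3080 Ω
  L: Z = jωL = j·2513·0.005 = 0 + j12.57 Ω
Step 3 — Parallel branch: R2 || L = 1/(1/R2 + 1/L) = 0.05127 + j12.57 Ω.
Step 4 — Series with R1: Z_total = R1 + (R2 || L) = 1180 + j12.57 Ω = 1180∠0.6° Ω.
Step 5 — Power factor: PF = cos(φ) = Re(Z)/|Z| = 1180.05/1180.12 = 0.9999.
Step 6 — Type: Im(Z) = 12.57 ⇒ lagging (phase φ = 0.6°).

PF = 0.9999 (lagging, φ = 0.6°)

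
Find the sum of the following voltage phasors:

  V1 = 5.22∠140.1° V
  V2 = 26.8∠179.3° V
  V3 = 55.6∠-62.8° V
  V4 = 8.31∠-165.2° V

Step 1 — Convert each phasor to rectangular form:
  V1 = 5.22·(cos(140.1°) + j·sin(140.1°)) = -4.005 + j3.348 V
  V2 = 26.8·(cos(179.3°) + j·sin(179.3°)) = -26.8 + j0.3274 V
  V3 = 55.6·(cos(-62.8°) + j·sin(-62.8°)) = 25.41 - j49.45 V
  V4 = 8.31·(cos(-165.2°) + j·sin(-165.2°)) = -8.034 - j2.123 V
Step 2 — Sum components: V_total = -13.42 - j47.9 V.
Step 3 — Convert to polar: |V_total| = 49.74 V, ∠V_total = -105.7°.

V_total = 49.74∠-105.7° V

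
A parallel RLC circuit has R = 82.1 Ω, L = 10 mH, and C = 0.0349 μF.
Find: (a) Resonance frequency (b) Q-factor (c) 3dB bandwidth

Step 1 — Resonance: ω₀ = 1/√(LC) = 1/√(0.01·3.49e-08) = 5.353e+04 rad/s.
Step 2 — f₀ = ω₀/(2π) = 8519 Hz.
Step 3 — Parallel Q: Q = R/(ω₀L) = 82.1/(5.353e+04·0.01) = 0.1534.
Step 4 — Bandwidth: Δω = ω₀/Q = 3.49e+05 rad/s; BW = Δω/(2π) = 5.555e+04 Hz.

(a) f₀ = 8519 Hz  (b) Q = 0.1534  (c) BW = 5.555e+04 Hz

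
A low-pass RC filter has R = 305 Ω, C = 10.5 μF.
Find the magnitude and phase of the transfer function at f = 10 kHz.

Step 1 — Angular frequency: ω = 2π·1e+04 = 6.283e+04 rad/s.
Step 2 — Transfer function: H(jω) = 1/(1 + jωRC).
Step 3 — Denominator: 1 + jωRC = 1 + j·6.283e+04·305·1.05e-05 = 1 + j201.2.
Step 4 — H = 2.47e-05 - j0.00497.
Step 5 — Magnitude: |H| = 0.00497 (-46.1 dB); phase: φ = -89.7°.

|H| = 0.00497 (-46.1 dB), φ = -89.7°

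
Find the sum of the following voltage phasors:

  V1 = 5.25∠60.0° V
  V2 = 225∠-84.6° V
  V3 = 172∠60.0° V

Step 1 — Convert each phasor to rectangular form:
  V1 = 5.25·(cos(60.0°) + j·sin(60.0°)) = 2.625 + j4.547 V
  V2 = 225·(cos(-84.6°) + j·sin(-84.6°)) = 21.17 - j224 V
  V3 = 172·(cos(60.0°) + j·sin(60.0°)) = 86 + j149 V
Step 2 — Sum components: V_total = 109.8 - j70.5 V.
Step 3 — Convert to polar: |V_total| = 130.5 V, ∠V_total = -32.7°.

V_total = 130.5∠-32.7° V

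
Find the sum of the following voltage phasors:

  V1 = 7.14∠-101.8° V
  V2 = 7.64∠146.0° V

Step 1 — Convert each phasor to rectangular form:
  V1 = 7.14·(cos(-101.8°) + j·sin(-101.8°)) = -1.46 - j6.989 V
  V2 = 7.64·(cos(146.0°) + j·sin(146.0°)) = -6.334 + j4.272 V
Step 2 — Sum components: V_total = -7.794 - j2.717 V.
Step 3 — Convert to polar: |V_total| = 8.254 V, ∠V_total = -160.8°.

V_total = 8.254∠-160.8° V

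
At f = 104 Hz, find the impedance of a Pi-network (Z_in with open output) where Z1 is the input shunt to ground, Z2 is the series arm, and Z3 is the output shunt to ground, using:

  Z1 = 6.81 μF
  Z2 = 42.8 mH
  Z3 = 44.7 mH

Step 1 — Angular frequency: ω = 2π·f = 2π·104 = 653.5 rad/s.
Step 2 — Component impedances:
  Z1: Z = 1/(jωC) = -j/(ω·C) = 0 - j224.7 Ω
  Z2: Z = jωL = j·653.5·0.0428 = 0 + j27.97 Ω
  Z3: Z = jωL = j·653.5·0.0447 = 0 + j29.21 Ω
Step 3 — With open output, the series arm Z2 and the output shunt Z3 appear in series to ground: Z2 + Z3 = 0 + j57.18 Ω.
Step 4 — Parallel with input shunt Z1: Z_in = Z1 || (Z2 + Z3) = 0 + j76.69 Ω = 76.69∠90.0° Ω.

Z = 0 + j76.69 Ω = 76.69∠90.0° Ω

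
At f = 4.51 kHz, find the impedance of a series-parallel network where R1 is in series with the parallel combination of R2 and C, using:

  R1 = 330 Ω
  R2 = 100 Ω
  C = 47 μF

Step 1 — Angular frequency: ω = 2π·f = 2π·4510 = 2.834e+04 rad/s.
Step 2 — Component impedances:
  R1: Z = R = 330 Ω
  R2: Z = R = 100 Ω
  C: Z = 1/(jωC) = -j/(ω·C) = 0 - j0.7508 Ω
Step 3 — Parallel branch: R2 || C = 1/(1/R2 + 1/C) = 0.005637 - j0.7508 Ω.
Step 4 — Series with R1: Z_total = R1 + (R2 || C) = 330 - j0.7508 Ω = 330∠-0.1° Ω.

Z = 330 - j0.7508 Ω = 330∠-0.1° Ω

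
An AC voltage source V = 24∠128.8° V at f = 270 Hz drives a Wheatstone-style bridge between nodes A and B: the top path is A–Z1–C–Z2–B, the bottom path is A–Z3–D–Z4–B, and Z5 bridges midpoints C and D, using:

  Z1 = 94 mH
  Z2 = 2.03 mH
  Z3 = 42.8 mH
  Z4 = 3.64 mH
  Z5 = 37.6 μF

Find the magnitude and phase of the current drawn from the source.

Step 1 — Angular frequency: ω = 2π·f = 2π·270 = 1696 rad/s.
Step 2 — Component impedances:
  Z1: Z = jωL = j·1696·0.094 = 0 + j159.5 Ω
  Z2: Z = jωL = j·1696·0.00203 = 0 + j3.444 Ω
  Z3: Z = jωL = j·1696·0.0428 = 0 + j72.61 Ω
  Z4: Z = jωL = j·1696·0.00364 = 0 + j6.175 Ω
  Z5: Z = 1/(jωC) = -j/(ω·C) = 0 - j15.68 Ω
Step 3 — Bridge requires nodal analysis (the Z5 bridge couples midpoints C and D, so the two paths cannot be reduced to a simple series/parallel combination). Setting node B to ground and injecting 1 A at node A, the 3-node admittance system at A, C, D solves to V_A = Z_AB = 0 + j54.54 Ω = 54.54∠90.0° Ω.
Step 4 — Source phasor: V = 24∠128.8° V = -15.04 + j18.7 V.
Step 5 — Ohm's law: I = V / Z_total = (-15.04 + j18.7) / (0 + j54.54) = 0.343 + j0.2757 A.
Step 6 — Convert to polar: |I| = 0.4401 A, ∠I = 38.8°.

I = 0.4401∠38.8° A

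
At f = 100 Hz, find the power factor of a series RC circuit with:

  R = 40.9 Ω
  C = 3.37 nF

Step 1 — Angular frequency: ω = 2π·f = 2π·100 = 628.3 rad/s.
Step 2 — Component impedances:
  R: Z = R = 40.9 Ω
  C: Z = 1/(jωC) = -j/(ω·C) = 0 - j4.723e+05 Ω
Step 3 — Series combination: Z_total = R + C = 40.9 - j4.723e+05 Ω = 4.723e+05∠-90.0° Ω.
Step 4 — Power factor: PF = cos(φ) = Re(Z)/|Z| = 40.9/4.723e+05 = 8.66e-05.
Step 5 — Type: Im(Z) = -4.723e+05 ⇒ leading (phase φ = -90.0°).

PF = 8.66e-05 (leading, φ = -90.0°)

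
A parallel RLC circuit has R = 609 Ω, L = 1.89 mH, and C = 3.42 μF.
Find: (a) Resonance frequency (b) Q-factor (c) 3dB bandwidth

Step 1 — Resonance: ω₀ = 1/√(LC) = 1/√(0.00189·3.42e-06) = 1.244e+04 rad/s.
Step 2 — f₀ = ω₀/(2π) = 1980 Hz.
Step 3 — Parallel Q: Q = R/(ω₀L) = 609/(1.244e+04·0.00189) = 25.91.
Step 4 — Bandwidth: Δω = ω₀/Q = 480.1 rad/s; BW = Δω/(2π) = 76.41 Hz.

(a) f₀ = 1980 Hz  (b) Q = 25.91  (c) BW = 76.41 Hz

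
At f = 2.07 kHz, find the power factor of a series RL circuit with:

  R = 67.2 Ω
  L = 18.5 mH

Step 1 — Angular frequency: ω = 2π·f = 2π·2070 = 1.301e+04 rad/s.
Step 2 — Component impedances:
  R: Z = R = 67.2 Ω
  L: Z = jωL = j·1.301e+04·0.0185 = 0 + j240.6 Ω
Step 3 — Series combination: Z_total = R + L = 67.2 + j240.6 Ω = 249.8∠74.4° Ω.
Step 4 — Power factor: PF = cos(φ) = Re(Z)/|Z| = 67.2/249.8 = 0.269.
Step 5 — Type: Im(Z) = 240.6 ⇒ lagging (phase φ = 74.4°).

PF = 0.269 (lagging, φ = 74.4°)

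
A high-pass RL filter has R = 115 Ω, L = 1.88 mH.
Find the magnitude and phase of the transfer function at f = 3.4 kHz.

Step 1 — Angular frequency: ω = 2π·3400 = 2.136e+04 rad/s.
Step 2 — Transfer function: H(jω) = jωL/(R + jωL).
Step 3 — Numerator jωL = j·40.16; denominator R + jωL = 115 + j40.16.
Step 4 — H = 0.1087 + j0.3113.
Step 5 — Magnitude: |H| = 0.3297 (-9.6 dB); phase: φ = 70.7°.

|H| = 0.3297 (-9.6 dB), φ = 70.7°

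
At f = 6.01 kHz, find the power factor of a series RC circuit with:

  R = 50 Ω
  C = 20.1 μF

Step 1 — Angular frequency: ω = 2π·f = 2π·6010 = 3.776e+04 rad/s.
Step 2 — Component impedances:
  R: Z = R = 50 Ω
  C: Z = 1/(jωC) = -j/(ω·C) = 0 - j1.317 Ω
Step 3 — Series combination: Z_total = R + C = 50 - j1.317 Ω = 50.02∠-1.5° Ω.
Step 4 — Power factor: PF = cos(φ) = Re(Z)/|Z| = 50/50.017 = 0.9997.
Step 5 — Type: Im(Z) = -1.317 ⇒ leading (phase φ = -1.5°).

PF = 0.9997 (leading, φ = -1.5°)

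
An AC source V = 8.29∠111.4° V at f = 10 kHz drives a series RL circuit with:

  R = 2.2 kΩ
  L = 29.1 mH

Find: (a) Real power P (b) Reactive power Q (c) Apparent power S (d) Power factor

Step 1 — Angular frequency: ω = 2π·f = 2π·1e+04 = 6.283e+04 rad/s.
Step 2 — Component impedances:
  R: Z = R = 2200 Ω
  L: Z = jωL = j·6.283e+04·0.0291 = 0 + j1828 Ω
Step 3 — Series combination: Z_total = R + L = 2200 + j1828 Ω = 2861∠39.7° Ω.
Step 4 — Source phasor: V = 8.29∠111.4° V = -3.025 + j7.718 V.
Step 5 — Current: I = V / Z = 0.0009114 + j0.002751 A = 0.002898∠71.7° A.
Step 6 — Complex power: S = V·I* = 0.01848 + j0.01536 VA.
Step 7 — Real power: P = Re(S) = 0.01848 W.
Step 8 — Reactive power: Q = Im(S) = 0.01536 VAR.
Step 9 — Apparent power: |S| = 0.02402 VA.
Step 10 — Power factor: PF = P/|S| = 0.7691 (lagging).

(a) P = 0.01848 W  (b) Q = 0.01536 VAR  (c) S = 0.02402 VA  (d) PF = 0.7691 (lagging)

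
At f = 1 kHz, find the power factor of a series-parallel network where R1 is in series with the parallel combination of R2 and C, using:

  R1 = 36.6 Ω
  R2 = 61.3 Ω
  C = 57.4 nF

Step 1 — Angular frequency: ω = 2π·f = 2π·1000 = 6283 rad/s.
Step 2 — Component impedances:
  R1: Z = R = 36.6 Ω
  R2: Z = R = 61.3 Ω
  C: Z = 1/(jωC) = -j/(ω·C) = 0 - j2773 Ω
Step 3 — Parallel branch: R2 || C = 1/(1/R2 + 1/C) = 61.27 - j1.355 Ω.
Step 4 — Series with R1: Z_total = R1 + (R2 || C) = 97.87 - j1.355 Ω = 97.88∠-0.8° Ω.
Step 5 — Power factor: PF = cos(φ) = Re(Z)/|Z| = 97.87/97.88 = 0.9999.
Step 6 — Type: Im(Z) = -1.355 ⇒ leading (phase φ = -0.8°).

PF = 0.9999 (leading, φ = -0.8°)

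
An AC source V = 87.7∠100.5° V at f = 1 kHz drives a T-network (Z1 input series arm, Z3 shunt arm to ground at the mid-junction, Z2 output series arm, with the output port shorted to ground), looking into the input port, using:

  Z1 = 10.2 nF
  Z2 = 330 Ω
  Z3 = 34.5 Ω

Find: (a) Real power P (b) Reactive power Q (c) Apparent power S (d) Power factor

Step 1 — Angular frequency: ω = 2π·f = 2π·1000 = 6283 rad/s.
Step 2 — Component impedances:
  Z1: Z = 1/(jωC) = -j/(ω·C) = 0 - j1.56e+04 Ω
  Z2: Z = R = 330 Ω
  Z3: Z = R = 34.5 Ω
Step 3 — With the output port shorted to ground, the output series arm Z2 runs from the junction to ground; the shunt arm Z3 also runs from the junction to ground. They appear in parallel: Z3 || Z2 = 31.23 Ω.
Step 4 — Series with input arm Z1: Z_in = Z1 + (Z3 || Z2) = 31.23 - j1.56e+04 Ω = 1.56e+04∠-89.9° Ω.
Step 5 — Source phasor: V = 87.7∠100.5° V = -15.98 + j86.23 V.
Step 6 — Current: I = V / Z = -0.005528 - j0.001013 A = 0.005621∠-169.6° A.
Step 7 — Complex power: S = V·I* = 0.0009867 - j0.4929 VA.
Step 8 — Real power: P = Re(S) = 0.0009867 W.
Step 9 — Reactive power: Q = Im(S) = -0.4929 VAR.
Step 10 — Apparent power: |S| = 0.4929 VA.
Step 11 — Power factor: PF = P/|S| = 0.002002 (leading).

(a) P = 0.0009867 W  (b) Q = -0.4929 VAR  (c) S = 0.4929 VA  (d) PF = 0.002002 (leading)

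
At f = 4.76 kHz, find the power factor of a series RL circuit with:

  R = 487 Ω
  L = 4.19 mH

Step 1 — Angular frequency: ω = 2π·f = 2π·4760 = 2.991e+04 rad/s.
Step 2 — Component impedances:
  R: Z = R = 487 Ω
  L: Z = jωL = j·2.991e+04·0.00419 = 0 + j125.3 Ω
Step 3 — Series combination: Z_total = R + L = 487 + j125.3 Ω = 502.9∠14.4° Ω.
Step 4 — Power factor: PF = cos(φ) = Re(Z)/|Z| = 487/502.86 = 0.9685.
Step 5 — Type: Im(Z) = 125.3 ⇒ lagging (phase φ = 14.4°).

PF = 0.9685 (lagging, φ = 14.4°)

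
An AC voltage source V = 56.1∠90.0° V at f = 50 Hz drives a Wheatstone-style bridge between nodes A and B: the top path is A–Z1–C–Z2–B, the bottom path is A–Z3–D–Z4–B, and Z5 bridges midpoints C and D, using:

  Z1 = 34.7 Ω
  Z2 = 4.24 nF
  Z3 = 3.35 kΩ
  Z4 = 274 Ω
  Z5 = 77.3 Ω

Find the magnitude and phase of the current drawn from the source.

Step 1 — Angular frequency: ω = 2π·f = 2π·50 = 314.2 rad/s.
Step 2 — Component impedances:
  Z1: Z = R = 34.7 Ω
  Z2: Z = 1/(jωC) = -j/(ω·C) = 0 - j7.507e+05 Ω
  Z3: Z = R = 3350 Ω
  Z4: Z = R = 274 Ω
  Z5: Z = R = 77.3 Ω
Step 3 — Bridge requires nodal analysis (the Z5 bridge couples midpoints C and D, so the two paths cannot be reduced to a simple series/parallel combination). Setting node B to ground and injecting 1 A at node A, the 3-node admittance system at A, C, D solves to V_A = Z_AB = 382.4 - j0.1621 Ω = 382.4∠-0.0° Ω.
Step 4 — Source phasor: V = 56.1∠90.0° V = 0 + j56.1 V.
Step 5 — Ohm's law: I = V / Z_total = (0 + j56.1) / (382.4 - j0.1621) = -6.218e-05 + j0.1467 A.
Step 6 — Convert to polar: |I| = 0.1467 A, ∠I = 90.0°.

I = 0.1467∠90.0° A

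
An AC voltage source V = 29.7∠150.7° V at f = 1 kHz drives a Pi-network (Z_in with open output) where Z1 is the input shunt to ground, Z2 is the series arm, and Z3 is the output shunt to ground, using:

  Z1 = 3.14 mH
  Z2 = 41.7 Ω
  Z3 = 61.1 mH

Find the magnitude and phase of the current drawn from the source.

Step 1 — Angular frequency: ω = 2π·f = 2π·1000 = 6283 rad/s.
Step 2 — Component impedances:
  Z1: Z = jωL = j·6283·0.00314 = 0 + j19.73 Ω
  Z2: Z = R = 41.7 Ω
  Z3: Z = jωL = j·6283·0.0611 = 0 + j383.9 Ω
Step 3 — With open output, the series arm Z2 and the output shunt Z3 appear in series to ground: Z2 + Z3 = 41.7 + j383.9 Ω.
Step 4 — Parallel with input shunt Z1: Z_in = Z1 || (Z2 + Z3) = 0.09858 + j18.78 Ω = 18.78∠89.7° Ω.
Step 5 — Source phasor: V = 29.7∠150.7° V = -25.9 + j14.53 V.
Step 6 — Ohm's law: I = V / Z_total = (-25.9 + j14.53) / (0.09858 + j18.78) = 0.7669 + j1.384 A.
Step 7 — Convert to polar: |I| = 1.582 A, ∠I = 61.0°.

I = 1.582∠61.0° A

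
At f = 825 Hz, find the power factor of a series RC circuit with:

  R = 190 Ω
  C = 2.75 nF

Step 1 — Angular frequency: ω = 2π·f = 2π·825 = 5184 rad/s.
Step 2 — Component impedances:
  R: Z = R = 190 Ω
  C: Z = 1/(jωC) = -j/(ω·C) = 0 - j7.015e+04 Ω
Step 3 — Series combination: Z_total = R + C = 190 - j7.015e+04 Ω = 7.015e+04∠-89.8° Ω.
Step 4 — Power factor: PF = cos(φ) = Re(Z)/|Z| = 190/7.015e+04 = 0.002708.
Step 5 — Type: Im(Z) = -7.015e+04 ⇒ leading (phase φ = -89.8°).

PF = 0.002708 (leading, φ = -89.8°)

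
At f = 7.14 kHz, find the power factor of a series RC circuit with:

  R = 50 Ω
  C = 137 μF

Step 1 — Angular frequency: ω = 2π·f = 2π·7140 = 4.486e+04 rad/s.
Step 2 — Component impedances:
  R: Z = R = 50 Ω
  C: Z = 1/(jωC) = -j/(ω·C) = 0 - j0.1627 Ω
Step 3 — Series combination: Z_total = R + C = 50 - j0.1627 Ω = 50∠-0.2° Ω.
Step 4 — Power factor: PF = cos(φ) = Re(Z)/|Z| = 50/50 = 1.
Step 5 — Type: Im(Z) = -0.1627 ⇒ leading (phase φ = -0.2°).

PF = 1 (leading, φ = -0.2°)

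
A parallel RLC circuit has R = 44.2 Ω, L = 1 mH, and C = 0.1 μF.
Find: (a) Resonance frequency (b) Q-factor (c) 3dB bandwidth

Step 1 — Resonance: ω₀ = 1/√(LC) = 1/√(0.001·1e-07) = 1e+05 rad/s.
Step 2 — f₀ = ω₀/(2π) = 1.592e+04 Hz.
Step 3 — Parallel Q: Q = R/(ω₀L) = 44.2/(1e+05·0.001) = 0.442.
Step 4 — Bandwidth: Δω = ω₀/Q = 2.262e+05 rad/s; BW = Δω/(2π) = 3.601e+04 Hz.

(a) f₀ = 1.592e+04 Hz  (b) Q = 0.442  (c) BW = 3.601e+04 Hz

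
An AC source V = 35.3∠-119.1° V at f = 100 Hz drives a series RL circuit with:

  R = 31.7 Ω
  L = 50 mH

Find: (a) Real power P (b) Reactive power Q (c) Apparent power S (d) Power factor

Step 1 — Angular frequency: ω = 2π·f = 2π·100 = 628.3 rad/s.
Step 2 — Component impedances:
  R: Z = R = 31.7 Ω
  L: Z = jωL = j·628.3·0.05 = 0 + j31.42 Ω
Step 3 — Series combination: Z_total = R + L = 31.7 + j31.42 Ω = 44.63∠44.7° Ω.
Step 4 — Source phasor: V = 35.3∠-119.1° V = -17.17 - j30.84 V.
Step 5 — Current: I = V / Z = -0.7597 - j0.2201 A = 0.7909∠-163.8° A.
Step 6 — Complex power: S = V·I* = 19.83 + j19.65 VA.
Step 7 — Real power: P = Re(S) = 19.83 W.
Step 8 — Reactive power: Q = Im(S) = 19.65 VAR.
Step 9 — Apparent power: |S| = 27.92 VA.
Step 10 — Power factor: PF = P/|S| = 0.7103 (lagging).

(a) P = 19.83 W  (b) Q = 19.65 VAR  (c) S = 27.92 VA  (d) PF = 0.7103 (lagging)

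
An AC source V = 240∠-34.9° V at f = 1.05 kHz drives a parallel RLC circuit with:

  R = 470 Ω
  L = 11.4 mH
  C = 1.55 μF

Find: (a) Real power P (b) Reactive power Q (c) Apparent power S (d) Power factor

Step 1 — Angular frequency: ω = 2π·f = 2π·1050 = 6597 rad/s.
Step 2 — Component impedances:
  R: Z = R = 470 Ω
  L: Z = jωL = j·6597·0.0114 = 0 + j75.21 Ω
  C: Z = 1/(jωC) = -j/(ω·C) = 0 - j97.79 Ω
Step 3 — Parallel combination: 1/Z_total = 1/R + 1/L + 1/C; Z_total = 152.5 + j220 Ω = 267.7∠55.3° Ω.
Step 4 — Source phasor: V = 240∠-34.9° V = 196.8 - j137.3 V.
Step 5 — Current: I = V / Z = -0.002793 - j0.8965 A = 0.8965∠-90.2° A.
Step 6 — Complex power: S = V·I* = 122.6 + j176.8 VA.
Step 7 — Real power: P = Re(S) = 122.6 W.
Step 8 — Reactive power: Q = Im(S) = 176.8 VAR.
Step 9 — Apparent power: |S| = 215.2 VA.
Step 10 — Power factor: PF = P/|S| = 0.5696 (lagging).

(a) P = 122.6 W  (b) Q = 176.8 VAR  (c) S = 215.2 VA  (d) PF = 0.5696 (lagging)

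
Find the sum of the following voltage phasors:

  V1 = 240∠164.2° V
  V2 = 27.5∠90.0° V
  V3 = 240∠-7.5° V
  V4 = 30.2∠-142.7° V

Step 1 — Convert each phasor to rectangular form:
  V1 = 240·(cos(164.2°) + j·sin(164.2°)) = -230.9 + j65.35 V
  V2 = 27.5·(cos(90.0°) + j·sin(90.0°)) = 0 + j27.5 V
  V3 = 240·(cos(-7.5°) + j·sin(-7.5°)) = 237.9 - j31.33 V
  V4 = 30.2·(cos(-142.7°) + j·sin(-142.7°)) = -24.02 - j18.3 V
Step 2 — Sum components: V_total = -17.01 + j43.22 V.
Step 3 — Convert to polar: |V_total| = 46.45 V, ∠V_total = 111.5°.

V_total = 46.45∠111.5° V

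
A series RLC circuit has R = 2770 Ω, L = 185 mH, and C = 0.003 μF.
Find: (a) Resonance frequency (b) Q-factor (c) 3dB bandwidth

Step 1 — Resonance: ω₀ = 1/√(LC) = 1/√(0.185·3e-09) = 4.245e+04 rad/s.
Step 2 — f₀ = ω₀/(2π) = 6756 Hz.
Step 3 — Series Q: Q = ω₀L/R = 4.245e+04·0.185/2770 = 2.835.
Step 4 — Bandwidth: Δω = ω₀/Q = 1.497e+04 rad/s; BW = Δω/(2π) = 2383 Hz.

(a) f₀ = 6756 Hz  (b) Q = 2.835  (c) BW = 2383 Hz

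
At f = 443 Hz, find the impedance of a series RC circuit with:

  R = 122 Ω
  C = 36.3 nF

Step 1 — Angular frequency: ω = 2π·f = 2π·443 = 2783 rad/s.
Step 2 — Component impedances:
  R: Z = R = 122 Ω
  C: Z = 1/(jωC) = -j/(ω·C) = 0 - j9897 Ω
Step 3 — Series combination: Z_total = R + C = 122 - j9897 Ω = 9898∠-89.3° Ω.

Z = 122 - j9897 Ω = 9898∠-89.3° Ω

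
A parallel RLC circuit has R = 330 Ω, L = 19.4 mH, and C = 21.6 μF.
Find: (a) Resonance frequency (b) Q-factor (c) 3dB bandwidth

Step 1 — Resonance: ω₀ = 1/√(LC) = 1/√(0.0194·2.16e-05) = 1545 rad/s.
Step 2 — f₀ = ω₀/(2π) = 245.9 Hz.
Step 3 — Parallel Q: Q = R/(ω₀L) = 330/(1545·0.0194) = 11.01.
Step 4 — Bandwidth: Δω = ω₀/Q = 140.3 rad/s; BW = Δω/(2π) = 22.33 Hz.

(a) f₀ = 245.9 Hz  (b) Q = 11.01  (c) BW = 22.33 Hz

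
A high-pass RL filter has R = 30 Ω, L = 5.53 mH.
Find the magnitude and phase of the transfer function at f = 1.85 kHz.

Step 1 — Angular frequency: ω = 2π·1850 = 1.162e+04 rad/s.
Step 2 — Transfer function: H(jω) = jωL/(R + jωL).
Step 3 — Numerator jωL = j·64.28; denominator R + jωL = 30 + j64.28.
Step 4 — H = 0.8211 + j0.3832.
Step 5 — Magnitude: |H| = 0.9062 (-0.9 dB); phase: φ = 25.0°.

|H| = 0.9062 (-0.9 dB), φ = 25.0°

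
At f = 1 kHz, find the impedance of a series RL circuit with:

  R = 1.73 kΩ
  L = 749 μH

Step 1 — Angular frequency: ω = 2π·f = 2π·1000 = 6283 rad/s.
Step 2 — Component impedances:
  R: Z = R = 1730 Ω
  L: Z = jωL = j·6283·0.000749 = 0 + j4.706 Ω
Step 3 — Series combination: Z_total = R + L = 1730 + j4.706 Ω = 1730∠0.2° Ω.

Z = 1730 + j4.706 Ω = 1730∠0.2° Ω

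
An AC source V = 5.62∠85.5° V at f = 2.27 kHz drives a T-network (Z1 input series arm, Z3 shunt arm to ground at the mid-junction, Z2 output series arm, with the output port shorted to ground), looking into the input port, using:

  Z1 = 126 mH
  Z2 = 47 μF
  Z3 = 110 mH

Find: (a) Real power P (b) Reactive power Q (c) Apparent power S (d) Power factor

Step 1 — Angular frequency: ω = 2π·f = 2π·2270 = 1.426e+04 rad/s.
Step 2 — Component impedances:
  Z1: Z = jωL = j·1.426e+04·0.126 = 0 + j1797 Ω
  Z2: Z = 1/(jωC) = -j/(ω·C) = 0 - j1.492 Ω
  Z3: Z = jωL = j·1.426e+04·0.11 = 0 + j1569 Ω
Step 3 — With the output port shorted to ground, the output series arm Z2 runs from the junction to ground; the shunt arm Z3 also runs from the junction to ground. They appear in parallel: Z3 || Z2 = 0 - j1.493 Ω.
Step 4 — Series with input arm Z1: Z_in = Z1 + (Z3 || Z2) = 0 + j1796 Ω = 1796∠90.0° Ω.
Step 5 — Source phasor: V = 5.62∠85.5° V = 0.4409 + j5.603 V.
Step 6 — Current: I = V / Z = 0.00312 - j0.0002456 A = 0.00313∠-4.5° A.
Step 7 — Complex power: S = V·I* = 0 + j0.01759 VA.
Step 8 — Real power: P = Re(S) = 0 W.
Step 9 — Reactive power: Q = Im(S) = 0.01759 VAR.
Step 10 — Apparent power: |S| = 0.01759 VA.
Step 11 — Power factor: PF = P/|S| = 0 (lagging).

(a) P = 0 W  (b) Q = 0.01759 VAR  (c) S = 0.01759 VA  (d) PF = 0 (lagging)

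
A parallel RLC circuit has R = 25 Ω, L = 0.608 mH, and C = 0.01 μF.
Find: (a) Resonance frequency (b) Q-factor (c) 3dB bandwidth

Step 1 — Resonance: ω₀ = 1/√(LC) = 1/√(0.000608·1e-08) = 4.056e+05 rad/s.
Step 2 — f₀ = ω₀/(2π) = 6.455e+04 Hz.
Step 3 — Parallel Q: Q = R/(ω₀L) = 25/(4.056e+05·0.000608) = 0.1014.
Step 4 — Bandwidth: Δω = ω₀/Q = 4e+06 rad/s; BW = Δω/(2π) = 6.366e+05 Hz.

(a) f₀ = 6.455e+04 Hz  (b) Q = 0.1014  (c) BW = 6.366e+05 Hz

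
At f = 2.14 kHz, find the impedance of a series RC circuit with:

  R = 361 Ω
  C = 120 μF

Step 1 — Angular frequency: ω = 2π·f = 2π·2140 = 1.345e+04 rad/s.
Step 2 — Component impedances:
  R: Z = R = 361 Ω
  C: Z = 1/(jωC) = -j/(ω·C) = 0 - j0.6198 Ω
Step 3 — Series combination: Z_total = R + C = 361 - j0.6198 Ω = 361∠-0.1° Ω.

Z = 361 - j0.6198 Ω = 361∠-0.1° Ω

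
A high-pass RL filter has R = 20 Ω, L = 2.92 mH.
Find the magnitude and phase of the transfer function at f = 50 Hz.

Step 1 — Angular frequency: ω = 2π·50 = 314.2 rad/s.
Step 2 — Transfer function: H(jω) = jωL/(R + jωL).
Step 3 — Numerator jωL = j·0.9173; denominator R + jωL = 20 + j0.9173.
Step 4 — H = 0.002099 + j0.04577.
Step 5 — Magnitude: |H| = 0.04582 (-26.8 dB); phase: φ = 87.4°.

|H| = 0.04582 (-26.8 dB), φ = 87.4°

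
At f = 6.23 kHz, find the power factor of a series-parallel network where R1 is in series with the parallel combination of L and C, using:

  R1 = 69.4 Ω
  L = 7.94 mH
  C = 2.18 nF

Step 1 — Angular frequency: ω = 2π·f = 2π·6230 = 3.914e+04 rad/s.
Step 2 — Component impedances:
  R1: Z = R = 69.4 Ω
  L: Z = jωL = j·3.914e+04·0.00794 = 0 + j310.8 Ω
  C: Z = 1/(jωC) = -j/(ω·C) = 0 - j1.172e+04 Ω
Step 3 — Parallel branch: L || C = 1/(1/L + 1/C) = 0 + j319.3 Ω.
Step 4 — Series with R1: Z_total = R1 + (L || C) = 69.4 + j319.3 Ω = 326.7∠77.7° Ω.
Step 5 — Power factor: PF = cos(φ) = Re(Z)/|Z| = 69.4/326.7 = 0.2124.
Step 6 — Type: Im(Z) = 319.3 ⇒ lagging (phase φ = 77.7°).

PF = 0.2124 (lagging, φ = 77.7°)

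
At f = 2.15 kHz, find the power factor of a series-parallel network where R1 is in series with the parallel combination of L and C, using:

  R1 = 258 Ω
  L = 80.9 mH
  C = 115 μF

Step 1 — Angular frequency: ω = 2π·f = 2π·2150 = 1.351e+04 rad/s.
Step 2 — Component impedances:
  R1: Z = R = 258 Ω
  L: Z = jωL = j·1.351e+04·0.0809 = 0 + j1093 Ω
  C: Z = 1/(jωC) = -j/(ω·C) = 0 - j0.6437 Ω
Step 3 — Parallel branch: L || C = 1/(1/L + 1/C) = 0 - j0.6441 Ω.
Step 4 — Series with R1: Z_total = R1 + (L || C) = 258 - j0.6441 Ω = 258∠-0.1° Ω.
Step 5 — Power factor: PF = cos(φ) = Re(Z)/|Z| = 258/258 = 1.
Step 6 — Type: Im(Z) = -0.6441 ⇒ leading (phase φ = -0.1°).

PF = 1 (leading, φ = -0.1°)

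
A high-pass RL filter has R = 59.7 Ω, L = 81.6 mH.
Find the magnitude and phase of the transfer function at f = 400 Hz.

Step 1 — Angular frequency: ω = 2π·400 = 2513 rad/s.
Step 2 — Transfer function: H(jω) = jωL/(R + jωL).
Step 3 — Numerator jωL = j·205.1; denominator R + jωL = 59.7 + j205.1.
Step 4 — H = 0.9219 + j0.2684.
Step 5 — Magnitude: |H| = 0.9601 (-0.4 dB); phase: φ = 16.2°.

|H| = 0.9601 (-0.4 dB), φ = 16.2°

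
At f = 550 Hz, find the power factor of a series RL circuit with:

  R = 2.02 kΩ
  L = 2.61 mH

Step 1 — Angular frequency: ω = 2π·f = 2π·550 = 3456 rad/s.
Step 2 — Component impedances:
  R: Z = R = 2020 Ω
  L: Z = jωL = j·3456·0.00261 = 0 + j9.02 Ω
Step 3 — Series combination: Z_total = R + L = 2020 + j9.02 Ω = 2020∠0.3° Ω.
Step 4 — Power factor: PF = cos(φ) = Re(Z)/|Z| = 2020/2020 = 1.
Step 5 — Type: Im(Z) = 9.02 ⇒ lagging (phase φ = 0.3°).

PF = 1 (lagging, φ = 0.3°)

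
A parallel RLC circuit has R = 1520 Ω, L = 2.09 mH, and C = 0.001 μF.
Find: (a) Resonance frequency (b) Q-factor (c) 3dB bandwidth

Step 1 — Resonance: ω₀ = 1/√(LC) = 1/√(0.00209·1e-09) = 6.917e+05 rad/s.
Step 2 — f₀ = ω₀/(2π) = 1.101e+05 Hz.
Step 3 — Parallel Q: Q = R/(ω₀L) = 1520/(6.917e+05·0.00209) = 1.051.
Step 4 — Bandwidth: Δω = ω₀/Q = 6.579e+05 rad/s; BW = Δω/(2π) = 1.047e+05 Hz.

(a) f₀ = 1.101e+05 Hz  (b) Q = 1.051  (c) BW = 1.047e+05 Hz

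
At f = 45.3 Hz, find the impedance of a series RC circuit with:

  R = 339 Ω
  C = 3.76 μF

Step 1 — Angular frequency: ω = 2π·f = 2π·45.3 = 284.6 rad/s.
Step 2 — Component impedances:
  R: Z = R = 339 Ω
  C: Z = 1/(jωC) = -j/(ω·C) = 0 - j934.4 Ω
Step 3 — Series combination: Z_total = R + C = 339 - j934.4 Ω = 994∠-70.1° Ω.

Z = 339 - j934.4 Ω = 994∠-70.1° Ω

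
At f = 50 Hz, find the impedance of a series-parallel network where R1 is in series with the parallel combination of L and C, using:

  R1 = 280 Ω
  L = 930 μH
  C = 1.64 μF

Step 1 — Angular frequency: ω = 2π·f = 2π·50 = 314.2 rad/s.
Step 2 — Component impedances:
  R1: Z = R = 280 Ω
  L: Z = jωL = j·314.2·0.00093 = 0 + j0.2922 Ω
  C: Z = 1/(jωC) = -j/(ω·C) = 0 - j1941 Ω
Step 3 — Parallel branch: L || C = 1/(1/L + 1/C) = 0 + j0.2922 Ω.
Step 4 — Series with R1: Z_total = R1 + (L || C) = 280 + j0.2922 Ω = 280∠0.1° Ω.

Z = 280 + j0.2922 Ω = 280∠0.1° Ω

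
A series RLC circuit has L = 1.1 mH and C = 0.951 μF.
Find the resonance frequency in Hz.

Step 1 — Resonance condition Im(Z)=0 gives ω₀ = 1/√(LC).
Step 2 — ω₀ = 1/√(0.0011·9.51e-07) = 3.092e+04 rad/s.
Step 3 — f₀ = ω₀/(2π) = 4921 Hz.

f₀ = 4921 Hz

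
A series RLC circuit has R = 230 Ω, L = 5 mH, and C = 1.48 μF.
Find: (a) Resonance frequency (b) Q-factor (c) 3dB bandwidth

Step 1 — Resonance condition Im(Z)=0 gives ω₀ = 1/√(LC).
Step 2 — ω₀ = 1/√(0.005·1.48e-06) = 1.162e+04 rad/s.
Step 3 — f₀ = ω₀/(2π) = 1850 Hz.
Step 4 — Series Q: Q = ω₀L/R = 1.162e+04·0.005/230 = 0.2527.
Step 5 — 3dB bandwidth: Δω = ω₀/Q = 4.6e+04 rad/s; BW = Δω/(2π) = 7321 Hz.

(a) f₀ = 1850 Hz  (b) Q = 0.2527  (c) BW = 7321 Hz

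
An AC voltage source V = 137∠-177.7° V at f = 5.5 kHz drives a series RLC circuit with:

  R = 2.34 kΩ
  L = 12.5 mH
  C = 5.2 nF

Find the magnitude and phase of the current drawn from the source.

Step 1 — Angular frequency: ω = 2π·f = 2π·5500 = 3.456e+04 rad/s.
Step 2 — Component impedances:
  R: Z = R = 2340 Ω
  L: Z = jωL = j·3.456e+04·0.0125 = 0 + j432 Ω
  C: Z = 1/(jωC) = -j/(ω·C) = 0 - j5565 Ω
Step 3 — Series combination: Z_total = R + L + C = 2340 - j5133 Ω = 5641∠-65.5° Ω.
Step 4 — Source phasor: V = 137∠-177.7° V = -136.9 - j5.498 V.
Step 5 — Ohm's law: I = V / Z_total = (-136.9 - j5.498) / (2340 - j5133) = -0.009179 - j0.02248 A.
Step 6 — Convert to polar: |I| = 0.02429 A, ∠I = -112.2°.

I = 0.02429∠-112.2° A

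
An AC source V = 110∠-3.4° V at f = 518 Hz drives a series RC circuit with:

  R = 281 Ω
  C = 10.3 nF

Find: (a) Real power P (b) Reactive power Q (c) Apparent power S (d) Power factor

Step 1 — Angular frequency: ω = 2π·f = 2π·518 = 3255 rad/s.
Step 2 — Component impedances:
  R: Z = R = 281 Ω
  C: Z = 1/(jωC) = -j/(ω·C) = 0 - j2.983e+04 Ω
Step 3 — Series combination: Z_total = R + C = 281 - j2.983e+04 Ω = 2.983e+04∠-89.5° Ω.
Step 4 — Source phasor: V = 110∠-3.4° V = 109.8 - j6.524 V.
Step 5 — Current: I = V / Z = 0.0002533 + j0.003679 A = 0.003687∠86.1° A.
Step 6 — Complex power: S = V·I* = 0.003821 - j0.4056 VA.
Step 7 — Real power: P = Re(S) = 0.003821 W.
Step 8 — Reactive power: Q = Im(S) = -0.4056 VAR.
Step 9 — Apparent power: |S| = 0.4056 VA.
Step 10 — Power factor: PF = P/|S| = 0.00942 (leading).

(a) P = 0.003821 W  (b) Q = -0.4056 VAR  (c) S = 0.4056 VA  (d) PF = 0.00942 (leading)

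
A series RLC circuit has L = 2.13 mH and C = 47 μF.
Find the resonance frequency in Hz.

Step 1 — Resonance condition Im(Z)=0 gives ω₀ = 1/√(LC).
Step 2 — ω₀ = 1/√(0.00213·4.7e-05) = 3161 rad/s.
Step 3 — f₀ = ω₀/(2π) = 503 Hz.

f₀ = 503 Hz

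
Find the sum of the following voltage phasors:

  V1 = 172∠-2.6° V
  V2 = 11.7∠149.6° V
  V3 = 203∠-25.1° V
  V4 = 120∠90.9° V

Step 1 — Convert each phasor to rectangular form:
  V1 = 172·(cos(-2.6°) + j·sin(-2.6°)) = 171.8 - j7.802 V
  V2 = 11.7·(cos(149.6°) + j·sin(149.6°)) = -10.09 + j5.921 V
  V3 = 203·(cos(-25.1°) + j·sin(-25.1°)) = 183.8 - j86.11 V
  V4 = 120·(cos(90.9°) + j·sin(90.9°)) = -1.885 + j120 V
Step 2 — Sum components: V_total = 343.7 + j31.99 V.
Step 3 — Convert to polar: |V_total| = 345.2 V, ∠V_total = 5.3°.

V_total = 345.2∠5.3° V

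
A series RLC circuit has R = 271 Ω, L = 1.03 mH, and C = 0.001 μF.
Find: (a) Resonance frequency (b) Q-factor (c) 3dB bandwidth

Step 1 — Resonance: ω₀ = 1/√(LC) = 1/√(0.00103·1e-09) = 9.853e+05 rad/s.
Step 2 — f₀ = ω₀/(2π) = 1.568e+05 Hz.
Step 3 — Series Q: Q = ω₀L/R = 9.853e+05·0.00103/271 = 3.745.
Step 4 — Bandwidth: Δω = ω₀/Q = 2.631e+05 rad/s; BW = Δω/(2π) = 4.187e+04 Hz.

(a) f₀ = 1.568e+05 Hz  (b) Q = 3.745  (c) BW = 4.187e+04 Hz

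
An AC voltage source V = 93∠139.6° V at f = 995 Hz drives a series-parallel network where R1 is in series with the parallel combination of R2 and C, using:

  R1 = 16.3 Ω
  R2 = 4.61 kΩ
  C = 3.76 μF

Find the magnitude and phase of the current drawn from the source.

Step 1 — Angular frequency: ω = 2π·f = 2π·995 = 6252 rad/s.
Step 2 — Component impedances:
  R1: Z = R = 16.3 Ω
  R2: Z = R = 4610 Ω
  C: Z = 1/(jωC) = -j/(ω·C) = 0 - j42.54 Ω
Step 3 — Parallel branch: R2 || C = 1/(1/R2 + 1/C) = 0.3925 - j42.54 Ω.
Step 4 — Series with R1: Z_total = R1 + (R2 || C) = 16.69 - j42.54 Ω = 45.7∠-68.6° Ω.
Step 5 — Source phasor: V = 93∠139.6° V = -70.82 + j60.28 V.
Step 6 — Ohm's law: I = V / Z_total = (-70.82 + j60.28) / (16.69 - j42.54) = -1.794 - j0.9609 A.
Step 7 — Convert to polar: |I| = 2.035 A, ∠I = -151.8°.

I = 2.035∠-151.8° A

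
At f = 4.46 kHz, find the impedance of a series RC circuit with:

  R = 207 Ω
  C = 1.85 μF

Step 1 — Angular frequency: ω = 2π·f = 2π·4460 = 2.802e+04 rad/s.
Step 2 — Component impedances:
  R: Z = R = 207 Ω
  C: Z = 1/(jωC) = -j/(ω·C) = 0 - j19.29 Ω
Step 3 — Series combination: Z_total = R + C = 207 - j19.29 Ω = 207.9∠-5.3° Ω.

Z = 207 - j19.29 Ω = 207.9∠-5.3° Ω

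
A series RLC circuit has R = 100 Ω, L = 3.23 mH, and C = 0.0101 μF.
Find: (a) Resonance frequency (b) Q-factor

Step 1 — Resonance condition Im(Z)=0 gives ω₀ = 1/√(LC).
Step 2 — ω₀ = 1/√(0.00323·1.01e-08) = 1.751e+05 rad/s.
Step 3 — f₀ = ω₀/(2π) = 2.786e+04 Hz.
Step 4 — Series Q: Q = ω₀L/R = 1.751e+05·0.00323/100 = 5.655.

(a) f₀ = 2.786e+04 Hz  (b) Q = 5.655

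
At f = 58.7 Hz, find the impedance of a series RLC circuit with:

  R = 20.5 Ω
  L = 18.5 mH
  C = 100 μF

Step 1 — Angular frequency: ω = 2π·f = 2π·58.7 = 368.8 rad/s.
Step 2 — Component impedances:
  R: Z = R = 20.5 Ω
  L: Z = jωL = j·368.8·0.0185 = 0 + j6.823 Ω
  C: Z = 1/(jωC) = -j/(ω·C) = 0 - j27.11 Ω
Step 3 — Series combination: Z_total = R + L + C = 20.5 - j20.29 Ω = 28.84∠-44.7° Ω.

Z = 20.5 - j20.29 Ω = 28.84∠-44.7° Ω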